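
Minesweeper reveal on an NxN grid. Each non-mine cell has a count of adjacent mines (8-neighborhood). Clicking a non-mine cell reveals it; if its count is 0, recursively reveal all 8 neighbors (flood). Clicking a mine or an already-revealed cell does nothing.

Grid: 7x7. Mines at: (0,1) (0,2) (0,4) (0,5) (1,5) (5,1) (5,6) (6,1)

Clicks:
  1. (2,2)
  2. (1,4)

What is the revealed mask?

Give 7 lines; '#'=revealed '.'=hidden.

Answer: .......
#####..
#######
#######
#######
..####.
..####.

Derivation:
Click 1 (2,2) count=0: revealed 34 new [(1,0) (1,1) (1,2) (1,3) (1,4) (2,0) (2,1) (2,2) (2,3) (2,4) (2,5) (2,6) (3,0) (3,1) (3,2) (3,3) (3,4) (3,5) (3,6) (4,0) (4,1) (4,2) (4,3) (4,4) (4,5) (4,6) (5,2) (5,3) (5,4) (5,5) (6,2) (6,3) (6,4) (6,5)] -> total=34
Click 2 (1,4) count=3: revealed 0 new [(none)] -> total=34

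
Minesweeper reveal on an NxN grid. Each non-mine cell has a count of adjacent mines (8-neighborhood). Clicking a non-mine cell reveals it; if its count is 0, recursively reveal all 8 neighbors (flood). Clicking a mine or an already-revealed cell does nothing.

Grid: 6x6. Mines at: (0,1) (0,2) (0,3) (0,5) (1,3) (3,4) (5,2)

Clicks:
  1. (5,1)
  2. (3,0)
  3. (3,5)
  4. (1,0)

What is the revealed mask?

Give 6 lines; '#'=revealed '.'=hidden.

Click 1 (5,1) count=1: revealed 1 new [(5,1)] -> total=1
Click 2 (3,0) count=0: revealed 16 new [(1,0) (1,1) (1,2) (2,0) (2,1) (2,2) (2,3) (3,0) (3,1) (3,2) (3,3) (4,0) (4,1) (4,2) (4,3) (5,0)] -> total=17
Click 3 (3,5) count=1: revealed 1 new [(3,5)] -> total=18
Click 4 (1,0) count=1: revealed 0 new [(none)] -> total=18

Answer: ......
###...
####..
####.#
####..
##....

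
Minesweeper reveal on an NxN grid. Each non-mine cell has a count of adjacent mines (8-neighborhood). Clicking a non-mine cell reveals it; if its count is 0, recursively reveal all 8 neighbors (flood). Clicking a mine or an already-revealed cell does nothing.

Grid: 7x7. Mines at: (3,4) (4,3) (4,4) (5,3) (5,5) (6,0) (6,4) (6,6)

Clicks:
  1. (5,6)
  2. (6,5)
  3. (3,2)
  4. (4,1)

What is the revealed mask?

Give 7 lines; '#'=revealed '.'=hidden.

Answer: #######
#######
#######
####.##
###..##
###...#
.....#.

Derivation:
Click 1 (5,6) count=2: revealed 1 new [(5,6)] -> total=1
Click 2 (6,5) count=3: revealed 1 new [(6,5)] -> total=2
Click 3 (3,2) count=1: revealed 1 new [(3,2)] -> total=3
Click 4 (4,1) count=0: revealed 34 new [(0,0) (0,1) (0,2) (0,3) (0,4) (0,5) (0,6) (1,0) (1,1) (1,2) (1,3) (1,4) (1,5) (1,6) (2,0) (2,1) (2,2) (2,3) (2,4) (2,5) (2,6) (3,0) (3,1) (3,3) (3,5) (3,6) (4,0) (4,1) (4,2) (4,5) (4,6) (5,0) (5,1) (5,2)] -> total=37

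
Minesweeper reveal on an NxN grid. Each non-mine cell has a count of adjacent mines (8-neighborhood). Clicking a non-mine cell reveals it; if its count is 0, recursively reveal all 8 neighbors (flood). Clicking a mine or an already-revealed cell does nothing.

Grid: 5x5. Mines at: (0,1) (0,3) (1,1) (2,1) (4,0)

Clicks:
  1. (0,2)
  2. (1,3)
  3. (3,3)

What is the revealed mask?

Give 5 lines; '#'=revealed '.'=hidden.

Click 1 (0,2) count=3: revealed 1 new [(0,2)] -> total=1
Click 2 (1,3) count=1: revealed 1 new [(1,3)] -> total=2
Click 3 (3,3) count=0: revealed 13 new [(1,2) (1,4) (2,2) (2,3) (2,4) (3,1) (3,2) (3,3) (3,4) (4,1) (4,2) (4,3) (4,4)] -> total=15

Answer: ..#..
..###
..###
.####
.####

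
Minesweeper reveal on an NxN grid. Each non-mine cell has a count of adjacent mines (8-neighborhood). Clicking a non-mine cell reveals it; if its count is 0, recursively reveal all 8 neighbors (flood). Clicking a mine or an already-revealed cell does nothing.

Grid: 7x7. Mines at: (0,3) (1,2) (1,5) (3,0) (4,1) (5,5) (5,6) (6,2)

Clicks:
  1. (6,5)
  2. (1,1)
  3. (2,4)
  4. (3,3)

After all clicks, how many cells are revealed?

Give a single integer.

Answer: 20

Derivation:
Click 1 (6,5) count=2: revealed 1 new [(6,5)] -> total=1
Click 2 (1,1) count=1: revealed 1 new [(1,1)] -> total=2
Click 3 (2,4) count=1: revealed 1 new [(2,4)] -> total=3
Click 4 (3,3) count=0: revealed 17 new [(2,2) (2,3) (2,5) (2,6) (3,2) (3,3) (3,4) (3,5) (3,6) (4,2) (4,3) (4,4) (4,5) (4,6) (5,2) (5,3) (5,4)] -> total=20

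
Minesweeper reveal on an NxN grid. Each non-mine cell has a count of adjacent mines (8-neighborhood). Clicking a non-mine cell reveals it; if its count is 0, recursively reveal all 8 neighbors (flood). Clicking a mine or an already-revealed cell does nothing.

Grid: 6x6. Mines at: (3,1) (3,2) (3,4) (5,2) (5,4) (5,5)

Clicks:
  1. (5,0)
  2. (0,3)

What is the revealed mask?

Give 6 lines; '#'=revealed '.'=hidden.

Click 1 (5,0) count=0: revealed 4 new [(4,0) (4,1) (5,0) (5,1)] -> total=4
Click 2 (0,3) count=0: revealed 18 new [(0,0) (0,1) (0,2) (0,3) (0,4) (0,5) (1,0) (1,1) (1,2) (1,3) (1,4) (1,5) (2,0) (2,1) (2,2) (2,3) (2,4) (2,5)] -> total=22

Answer: ######
######
######
......
##....
##....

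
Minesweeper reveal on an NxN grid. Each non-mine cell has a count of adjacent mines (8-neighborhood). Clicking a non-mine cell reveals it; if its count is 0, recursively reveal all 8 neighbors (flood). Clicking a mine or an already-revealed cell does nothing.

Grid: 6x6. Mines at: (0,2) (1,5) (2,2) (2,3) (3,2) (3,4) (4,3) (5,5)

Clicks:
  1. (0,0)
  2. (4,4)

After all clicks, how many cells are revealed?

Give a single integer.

Click 1 (0,0) count=0: revealed 14 new [(0,0) (0,1) (1,0) (1,1) (2,0) (2,1) (3,0) (3,1) (4,0) (4,1) (4,2) (5,0) (5,1) (5,2)] -> total=14
Click 2 (4,4) count=3: revealed 1 new [(4,4)] -> total=15

Answer: 15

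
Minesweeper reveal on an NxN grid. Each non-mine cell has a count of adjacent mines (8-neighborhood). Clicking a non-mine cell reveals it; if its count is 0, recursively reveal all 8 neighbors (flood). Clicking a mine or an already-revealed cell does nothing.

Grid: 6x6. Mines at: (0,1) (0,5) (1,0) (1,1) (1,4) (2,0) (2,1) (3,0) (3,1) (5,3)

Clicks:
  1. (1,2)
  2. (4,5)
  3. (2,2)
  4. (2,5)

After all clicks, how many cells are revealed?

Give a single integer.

Answer: 15

Derivation:
Click 1 (1,2) count=3: revealed 1 new [(1,2)] -> total=1
Click 2 (4,5) count=0: revealed 14 new [(2,2) (2,3) (2,4) (2,5) (3,2) (3,3) (3,4) (3,5) (4,2) (4,3) (4,4) (4,5) (5,4) (5,5)] -> total=15
Click 3 (2,2) count=3: revealed 0 new [(none)] -> total=15
Click 4 (2,5) count=1: revealed 0 new [(none)] -> total=15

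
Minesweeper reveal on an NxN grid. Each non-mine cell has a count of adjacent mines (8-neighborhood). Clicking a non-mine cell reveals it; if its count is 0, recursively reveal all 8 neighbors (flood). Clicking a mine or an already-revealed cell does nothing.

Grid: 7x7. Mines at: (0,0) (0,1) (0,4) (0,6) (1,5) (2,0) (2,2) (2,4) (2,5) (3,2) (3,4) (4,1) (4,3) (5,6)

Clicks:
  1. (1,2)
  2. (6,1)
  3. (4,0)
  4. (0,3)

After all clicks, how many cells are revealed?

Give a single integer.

Click 1 (1,2) count=2: revealed 1 new [(1,2)] -> total=1
Click 2 (6,1) count=0: revealed 12 new [(5,0) (5,1) (5,2) (5,3) (5,4) (5,5) (6,0) (6,1) (6,2) (6,3) (6,4) (6,5)] -> total=13
Click 3 (4,0) count=1: revealed 1 new [(4,0)] -> total=14
Click 4 (0,3) count=1: revealed 1 new [(0,3)] -> total=15

Answer: 15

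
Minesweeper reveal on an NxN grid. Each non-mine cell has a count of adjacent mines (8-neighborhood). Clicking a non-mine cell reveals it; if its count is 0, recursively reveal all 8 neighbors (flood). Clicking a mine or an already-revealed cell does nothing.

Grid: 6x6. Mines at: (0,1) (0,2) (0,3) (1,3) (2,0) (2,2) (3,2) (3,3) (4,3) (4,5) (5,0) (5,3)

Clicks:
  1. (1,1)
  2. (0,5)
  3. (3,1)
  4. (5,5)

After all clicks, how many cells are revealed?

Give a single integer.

Answer: 11

Derivation:
Click 1 (1,1) count=4: revealed 1 new [(1,1)] -> total=1
Click 2 (0,5) count=0: revealed 8 new [(0,4) (0,5) (1,4) (1,5) (2,4) (2,5) (3,4) (3,5)] -> total=9
Click 3 (3,1) count=3: revealed 1 new [(3,1)] -> total=10
Click 4 (5,5) count=1: revealed 1 new [(5,5)] -> total=11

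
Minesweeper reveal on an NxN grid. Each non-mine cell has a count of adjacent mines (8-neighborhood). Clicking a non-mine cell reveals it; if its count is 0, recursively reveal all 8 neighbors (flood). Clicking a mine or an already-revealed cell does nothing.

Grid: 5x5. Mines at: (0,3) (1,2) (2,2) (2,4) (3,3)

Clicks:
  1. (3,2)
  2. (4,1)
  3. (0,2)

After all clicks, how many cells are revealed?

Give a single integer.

Answer: 13

Derivation:
Click 1 (3,2) count=2: revealed 1 new [(3,2)] -> total=1
Click 2 (4,1) count=0: revealed 11 new [(0,0) (0,1) (1,0) (1,1) (2,0) (2,1) (3,0) (3,1) (4,0) (4,1) (4,2)] -> total=12
Click 3 (0,2) count=2: revealed 1 new [(0,2)] -> total=13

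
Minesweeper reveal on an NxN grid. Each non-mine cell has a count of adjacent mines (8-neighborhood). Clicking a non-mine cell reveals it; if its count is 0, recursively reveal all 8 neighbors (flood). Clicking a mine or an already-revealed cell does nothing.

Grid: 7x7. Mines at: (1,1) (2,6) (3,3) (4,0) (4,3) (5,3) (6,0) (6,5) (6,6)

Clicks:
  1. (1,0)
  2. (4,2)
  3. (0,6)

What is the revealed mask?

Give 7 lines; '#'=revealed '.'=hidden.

Answer: ..#####
#.#####
..####.
.......
..#....
.......
.......

Derivation:
Click 1 (1,0) count=1: revealed 1 new [(1,0)] -> total=1
Click 2 (4,2) count=3: revealed 1 new [(4,2)] -> total=2
Click 3 (0,6) count=0: revealed 14 new [(0,2) (0,3) (0,4) (0,5) (0,6) (1,2) (1,3) (1,4) (1,5) (1,6) (2,2) (2,3) (2,4) (2,5)] -> total=16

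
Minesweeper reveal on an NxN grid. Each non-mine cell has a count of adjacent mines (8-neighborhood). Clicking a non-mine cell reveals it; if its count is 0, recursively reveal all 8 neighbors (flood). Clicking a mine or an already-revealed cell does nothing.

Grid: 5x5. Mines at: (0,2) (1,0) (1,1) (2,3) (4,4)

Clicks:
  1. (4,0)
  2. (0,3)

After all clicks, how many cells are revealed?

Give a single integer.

Click 1 (4,0) count=0: revealed 11 new [(2,0) (2,1) (2,2) (3,0) (3,1) (3,2) (3,3) (4,0) (4,1) (4,2) (4,3)] -> total=11
Click 2 (0,3) count=1: revealed 1 new [(0,3)] -> total=12

Answer: 12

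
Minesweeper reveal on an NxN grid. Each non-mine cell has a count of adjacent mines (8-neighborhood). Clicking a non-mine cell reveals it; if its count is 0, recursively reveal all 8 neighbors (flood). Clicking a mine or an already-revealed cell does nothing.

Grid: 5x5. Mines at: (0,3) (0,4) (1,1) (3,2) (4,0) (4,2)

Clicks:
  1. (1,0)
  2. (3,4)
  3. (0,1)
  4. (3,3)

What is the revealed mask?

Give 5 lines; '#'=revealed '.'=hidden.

Click 1 (1,0) count=1: revealed 1 new [(1,0)] -> total=1
Click 2 (3,4) count=0: revealed 8 new [(1,3) (1,4) (2,3) (2,4) (3,3) (3,4) (4,3) (4,4)] -> total=9
Click 3 (0,1) count=1: revealed 1 new [(0,1)] -> total=10
Click 4 (3,3) count=2: revealed 0 new [(none)] -> total=10

Answer: .#...
#..##
...##
...##
...##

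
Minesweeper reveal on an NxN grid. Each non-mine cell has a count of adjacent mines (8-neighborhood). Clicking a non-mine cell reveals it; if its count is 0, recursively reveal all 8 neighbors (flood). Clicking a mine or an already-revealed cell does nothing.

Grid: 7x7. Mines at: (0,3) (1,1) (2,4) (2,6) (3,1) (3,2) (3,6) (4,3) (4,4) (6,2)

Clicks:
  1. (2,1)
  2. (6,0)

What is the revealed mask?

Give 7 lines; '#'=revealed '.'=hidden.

Answer: .......
.......
.#.....
.......
##.....
##.....
##.....

Derivation:
Click 1 (2,1) count=3: revealed 1 new [(2,1)] -> total=1
Click 2 (6,0) count=0: revealed 6 new [(4,0) (4,1) (5,0) (5,1) (6,0) (6,1)] -> total=7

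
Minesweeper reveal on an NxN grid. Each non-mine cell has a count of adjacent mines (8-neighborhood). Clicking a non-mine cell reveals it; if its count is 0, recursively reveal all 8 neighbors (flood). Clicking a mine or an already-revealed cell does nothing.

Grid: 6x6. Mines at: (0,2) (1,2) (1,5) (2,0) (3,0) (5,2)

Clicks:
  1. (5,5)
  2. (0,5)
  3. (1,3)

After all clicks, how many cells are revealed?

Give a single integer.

Answer: 20

Derivation:
Click 1 (5,5) count=0: revealed 18 new [(2,1) (2,2) (2,3) (2,4) (2,5) (3,1) (3,2) (3,3) (3,4) (3,5) (4,1) (4,2) (4,3) (4,4) (4,5) (5,3) (5,4) (5,5)] -> total=18
Click 2 (0,5) count=1: revealed 1 new [(0,5)] -> total=19
Click 3 (1,3) count=2: revealed 1 new [(1,3)] -> total=20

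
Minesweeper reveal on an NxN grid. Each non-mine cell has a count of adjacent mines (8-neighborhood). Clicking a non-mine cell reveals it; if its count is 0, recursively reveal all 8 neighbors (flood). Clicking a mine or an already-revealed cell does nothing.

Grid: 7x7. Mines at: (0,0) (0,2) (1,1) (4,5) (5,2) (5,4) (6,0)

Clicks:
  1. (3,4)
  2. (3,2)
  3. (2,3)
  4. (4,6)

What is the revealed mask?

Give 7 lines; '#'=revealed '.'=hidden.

Click 1 (3,4) count=1: revealed 1 new [(3,4)] -> total=1
Click 2 (3,2) count=0: revealed 29 new [(0,3) (0,4) (0,5) (0,6) (1,2) (1,3) (1,4) (1,5) (1,6) (2,0) (2,1) (2,2) (2,3) (2,4) (2,5) (2,6) (3,0) (3,1) (3,2) (3,3) (3,5) (3,6) (4,0) (4,1) (4,2) (4,3) (4,4) (5,0) (5,1)] -> total=30
Click 3 (2,3) count=0: revealed 0 new [(none)] -> total=30
Click 4 (4,6) count=1: revealed 1 new [(4,6)] -> total=31

Answer: ...####
..#####
#######
#######
#####.#
##.....
.......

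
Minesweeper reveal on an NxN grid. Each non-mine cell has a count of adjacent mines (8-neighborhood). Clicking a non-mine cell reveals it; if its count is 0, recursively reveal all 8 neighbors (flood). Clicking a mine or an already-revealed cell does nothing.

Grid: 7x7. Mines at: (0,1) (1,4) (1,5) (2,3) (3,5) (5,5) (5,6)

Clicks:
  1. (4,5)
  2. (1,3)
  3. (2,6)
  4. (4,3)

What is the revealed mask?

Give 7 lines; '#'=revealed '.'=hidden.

Answer: .......
####...
###...#
#####..
######.
#####..
#####..

Derivation:
Click 1 (4,5) count=3: revealed 1 new [(4,5)] -> total=1
Click 2 (1,3) count=2: revealed 1 new [(1,3)] -> total=2
Click 3 (2,6) count=2: revealed 1 new [(2,6)] -> total=3
Click 4 (4,3) count=0: revealed 26 new [(1,0) (1,1) (1,2) (2,0) (2,1) (2,2) (3,0) (3,1) (3,2) (3,3) (3,4) (4,0) (4,1) (4,2) (4,3) (4,4) (5,0) (5,1) (5,2) (5,3) (5,4) (6,0) (6,1) (6,2) (6,3) (6,4)] -> total=29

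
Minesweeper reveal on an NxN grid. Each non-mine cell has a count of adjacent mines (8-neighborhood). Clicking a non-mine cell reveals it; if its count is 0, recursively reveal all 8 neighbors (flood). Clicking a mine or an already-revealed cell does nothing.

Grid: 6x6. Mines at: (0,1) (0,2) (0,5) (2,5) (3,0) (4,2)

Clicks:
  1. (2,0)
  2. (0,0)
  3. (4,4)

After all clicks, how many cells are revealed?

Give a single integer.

Answer: 11

Derivation:
Click 1 (2,0) count=1: revealed 1 new [(2,0)] -> total=1
Click 2 (0,0) count=1: revealed 1 new [(0,0)] -> total=2
Click 3 (4,4) count=0: revealed 9 new [(3,3) (3,4) (3,5) (4,3) (4,4) (4,5) (5,3) (5,4) (5,5)] -> total=11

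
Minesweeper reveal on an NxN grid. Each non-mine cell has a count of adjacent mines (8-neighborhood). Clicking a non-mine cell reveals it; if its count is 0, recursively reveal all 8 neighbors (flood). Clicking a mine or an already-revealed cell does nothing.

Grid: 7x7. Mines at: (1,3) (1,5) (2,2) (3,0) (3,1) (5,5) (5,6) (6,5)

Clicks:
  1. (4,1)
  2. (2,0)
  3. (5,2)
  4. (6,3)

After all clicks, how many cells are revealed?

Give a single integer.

Click 1 (4,1) count=2: revealed 1 new [(4,1)] -> total=1
Click 2 (2,0) count=2: revealed 1 new [(2,0)] -> total=2
Click 3 (5,2) count=0: revealed 25 new [(2,3) (2,4) (2,5) (2,6) (3,2) (3,3) (3,4) (3,5) (3,6) (4,0) (4,2) (4,3) (4,4) (4,5) (4,6) (5,0) (5,1) (5,2) (5,3) (5,4) (6,0) (6,1) (6,2) (6,3) (6,4)] -> total=27
Click 4 (6,3) count=0: revealed 0 new [(none)] -> total=27

Answer: 27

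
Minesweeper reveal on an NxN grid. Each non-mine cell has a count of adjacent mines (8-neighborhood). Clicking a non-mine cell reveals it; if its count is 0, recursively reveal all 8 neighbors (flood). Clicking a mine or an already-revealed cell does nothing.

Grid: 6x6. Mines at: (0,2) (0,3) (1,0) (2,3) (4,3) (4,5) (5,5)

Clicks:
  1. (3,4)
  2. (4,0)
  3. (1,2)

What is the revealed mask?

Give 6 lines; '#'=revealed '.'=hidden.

Click 1 (3,4) count=3: revealed 1 new [(3,4)] -> total=1
Click 2 (4,0) count=0: revealed 12 new [(2,0) (2,1) (2,2) (3,0) (3,1) (3,2) (4,0) (4,1) (4,2) (5,0) (5,1) (5,2)] -> total=13
Click 3 (1,2) count=3: revealed 1 new [(1,2)] -> total=14

Answer: ......
..#...
###...
###.#.
###...
###...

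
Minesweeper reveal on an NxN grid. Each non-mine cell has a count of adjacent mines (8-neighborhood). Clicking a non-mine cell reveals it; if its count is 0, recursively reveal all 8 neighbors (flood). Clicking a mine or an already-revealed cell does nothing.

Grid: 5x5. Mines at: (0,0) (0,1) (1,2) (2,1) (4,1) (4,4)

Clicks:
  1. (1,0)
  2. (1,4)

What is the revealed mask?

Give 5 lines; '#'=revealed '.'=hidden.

Answer: ...##
#..##
...##
...##
.....

Derivation:
Click 1 (1,0) count=3: revealed 1 new [(1,0)] -> total=1
Click 2 (1,4) count=0: revealed 8 new [(0,3) (0,4) (1,3) (1,4) (2,3) (2,4) (3,3) (3,4)] -> total=9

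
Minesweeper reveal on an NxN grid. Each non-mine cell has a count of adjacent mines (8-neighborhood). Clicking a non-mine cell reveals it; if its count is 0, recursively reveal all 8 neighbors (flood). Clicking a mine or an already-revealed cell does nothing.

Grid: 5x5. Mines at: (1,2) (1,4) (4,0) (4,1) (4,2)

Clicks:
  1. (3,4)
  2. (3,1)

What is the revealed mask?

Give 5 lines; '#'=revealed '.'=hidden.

Answer: .....
.....
...##
.#.##
...##

Derivation:
Click 1 (3,4) count=0: revealed 6 new [(2,3) (2,4) (3,3) (3,4) (4,3) (4,4)] -> total=6
Click 2 (3,1) count=3: revealed 1 new [(3,1)] -> total=7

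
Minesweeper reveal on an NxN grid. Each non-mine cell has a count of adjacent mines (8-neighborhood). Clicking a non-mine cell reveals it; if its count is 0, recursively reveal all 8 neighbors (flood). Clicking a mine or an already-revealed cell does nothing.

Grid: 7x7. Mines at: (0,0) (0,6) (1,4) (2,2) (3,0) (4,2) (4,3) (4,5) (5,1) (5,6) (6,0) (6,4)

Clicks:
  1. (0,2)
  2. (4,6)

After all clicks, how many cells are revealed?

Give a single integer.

Click 1 (0,2) count=0: revealed 6 new [(0,1) (0,2) (0,3) (1,1) (1,2) (1,3)] -> total=6
Click 2 (4,6) count=2: revealed 1 new [(4,6)] -> total=7

Answer: 7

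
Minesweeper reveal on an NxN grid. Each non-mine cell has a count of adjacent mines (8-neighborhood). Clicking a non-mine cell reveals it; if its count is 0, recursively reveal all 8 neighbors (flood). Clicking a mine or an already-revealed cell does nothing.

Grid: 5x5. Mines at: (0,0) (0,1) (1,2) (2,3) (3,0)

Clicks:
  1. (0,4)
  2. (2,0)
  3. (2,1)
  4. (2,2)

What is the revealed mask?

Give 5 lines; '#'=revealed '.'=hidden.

Answer: ...##
...##
###..
.....
.....

Derivation:
Click 1 (0,4) count=0: revealed 4 new [(0,3) (0,4) (1,3) (1,4)] -> total=4
Click 2 (2,0) count=1: revealed 1 new [(2,0)] -> total=5
Click 3 (2,1) count=2: revealed 1 new [(2,1)] -> total=6
Click 4 (2,2) count=2: revealed 1 new [(2,2)] -> total=7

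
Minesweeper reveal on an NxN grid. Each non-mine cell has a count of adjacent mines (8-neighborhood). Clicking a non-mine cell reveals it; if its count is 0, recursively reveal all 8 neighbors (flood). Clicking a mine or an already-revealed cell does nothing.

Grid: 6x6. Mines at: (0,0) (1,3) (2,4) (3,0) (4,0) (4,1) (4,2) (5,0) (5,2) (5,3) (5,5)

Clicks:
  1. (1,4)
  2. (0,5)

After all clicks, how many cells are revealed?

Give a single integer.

Answer: 4

Derivation:
Click 1 (1,4) count=2: revealed 1 new [(1,4)] -> total=1
Click 2 (0,5) count=0: revealed 3 new [(0,4) (0,5) (1,5)] -> total=4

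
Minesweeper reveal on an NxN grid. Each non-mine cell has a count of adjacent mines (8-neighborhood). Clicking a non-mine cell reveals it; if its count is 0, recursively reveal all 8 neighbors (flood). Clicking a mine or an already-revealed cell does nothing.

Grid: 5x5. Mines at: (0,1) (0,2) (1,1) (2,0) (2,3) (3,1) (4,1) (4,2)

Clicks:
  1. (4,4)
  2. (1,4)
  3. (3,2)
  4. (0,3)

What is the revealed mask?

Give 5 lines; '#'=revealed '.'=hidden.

Click 1 (4,4) count=0: revealed 4 new [(3,3) (3,4) (4,3) (4,4)] -> total=4
Click 2 (1,4) count=1: revealed 1 new [(1,4)] -> total=5
Click 3 (3,2) count=4: revealed 1 new [(3,2)] -> total=6
Click 4 (0,3) count=1: revealed 1 new [(0,3)] -> total=7

Answer: ...#.
....#
.....
..###
...##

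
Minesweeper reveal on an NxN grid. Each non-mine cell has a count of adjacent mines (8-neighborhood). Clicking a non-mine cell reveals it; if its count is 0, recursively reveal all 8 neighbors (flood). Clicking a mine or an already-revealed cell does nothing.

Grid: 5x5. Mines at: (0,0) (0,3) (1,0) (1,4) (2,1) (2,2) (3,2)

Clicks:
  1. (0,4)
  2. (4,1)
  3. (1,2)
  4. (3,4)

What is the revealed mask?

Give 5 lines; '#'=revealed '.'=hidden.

Answer: ....#
..#..
...##
...##
.#.##

Derivation:
Click 1 (0,4) count=2: revealed 1 new [(0,4)] -> total=1
Click 2 (4,1) count=1: revealed 1 new [(4,1)] -> total=2
Click 3 (1,2) count=3: revealed 1 new [(1,2)] -> total=3
Click 4 (3,4) count=0: revealed 6 new [(2,3) (2,4) (3,3) (3,4) (4,3) (4,4)] -> total=9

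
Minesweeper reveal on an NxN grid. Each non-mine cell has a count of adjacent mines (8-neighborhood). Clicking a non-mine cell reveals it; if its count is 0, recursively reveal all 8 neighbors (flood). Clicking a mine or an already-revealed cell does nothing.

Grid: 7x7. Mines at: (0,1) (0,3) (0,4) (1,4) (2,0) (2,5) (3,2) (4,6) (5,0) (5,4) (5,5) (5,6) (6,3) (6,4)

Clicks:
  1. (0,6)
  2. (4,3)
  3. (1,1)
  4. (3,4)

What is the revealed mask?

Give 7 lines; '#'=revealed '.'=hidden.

Answer: .....##
.#...##
.......
....#..
...#...
.......
.......

Derivation:
Click 1 (0,6) count=0: revealed 4 new [(0,5) (0,6) (1,5) (1,6)] -> total=4
Click 2 (4,3) count=2: revealed 1 new [(4,3)] -> total=5
Click 3 (1,1) count=2: revealed 1 new [(1,1)] -> total=6
Click 4 (3,4) count=1: revealed 1 new [(3,4)] -> total=7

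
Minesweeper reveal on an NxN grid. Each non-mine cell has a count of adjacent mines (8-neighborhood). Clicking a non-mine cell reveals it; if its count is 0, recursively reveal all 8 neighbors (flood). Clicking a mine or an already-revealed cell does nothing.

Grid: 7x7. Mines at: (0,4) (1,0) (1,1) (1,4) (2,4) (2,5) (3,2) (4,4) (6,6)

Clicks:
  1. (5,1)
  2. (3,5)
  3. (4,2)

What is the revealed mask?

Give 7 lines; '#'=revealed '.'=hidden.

Answer: .......
.......
##.....
##...#.
####...
######.
######.

Derivation:
Click 1 (5,1) count=0: revealed 20 new [(2,0) (2,1) (3,0) (3,1) (4,0) (4,1) (4,2) (4,3) (5,0) (5,1) (5,2) (5,3) (5,4) (5,5) (6,0) (6,1) (6,2) (6,3) (6,4) (6,5)] -> total=20
Click 2 (3,5) count=3: revealed 1 new [(3,5)] -> total=21
Click 3 (4,2) count=1: revealed 0 new [(none)] -> total=21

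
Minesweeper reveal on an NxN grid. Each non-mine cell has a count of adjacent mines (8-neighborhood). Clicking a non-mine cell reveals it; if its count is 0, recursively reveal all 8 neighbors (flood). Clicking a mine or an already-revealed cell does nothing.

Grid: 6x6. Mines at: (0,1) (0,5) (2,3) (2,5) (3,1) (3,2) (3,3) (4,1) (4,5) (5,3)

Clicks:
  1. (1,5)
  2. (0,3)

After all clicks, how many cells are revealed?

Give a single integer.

Answer: 7

Derivation:
Click 1 (1,5) count=2: revealed 1 new [(1,5)] -> total=1
Click 2 (0,3) count=0: revealed 6 new [(0,2) (0,3) (0,4) (1,2) (1,3) (1,4)] -> total=7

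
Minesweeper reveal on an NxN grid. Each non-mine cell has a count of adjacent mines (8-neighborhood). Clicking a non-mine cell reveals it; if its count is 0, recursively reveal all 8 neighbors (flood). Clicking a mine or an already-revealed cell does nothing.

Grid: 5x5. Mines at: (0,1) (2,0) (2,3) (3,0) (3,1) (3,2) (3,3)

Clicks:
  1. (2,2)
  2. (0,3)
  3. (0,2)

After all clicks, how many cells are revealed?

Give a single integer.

Click 1 (2,2) count=4: revealed 1 new [(2,2)] -> total=1
Click 2 (0,3) count=0: revealed 6 new [(0,2) (0,3) (0,4) (1,2) (1,3) (1,4)] -> total=7
Click 3 (0,2) count=1: revealed 0 new [(none)] -> total=7

Answer: 7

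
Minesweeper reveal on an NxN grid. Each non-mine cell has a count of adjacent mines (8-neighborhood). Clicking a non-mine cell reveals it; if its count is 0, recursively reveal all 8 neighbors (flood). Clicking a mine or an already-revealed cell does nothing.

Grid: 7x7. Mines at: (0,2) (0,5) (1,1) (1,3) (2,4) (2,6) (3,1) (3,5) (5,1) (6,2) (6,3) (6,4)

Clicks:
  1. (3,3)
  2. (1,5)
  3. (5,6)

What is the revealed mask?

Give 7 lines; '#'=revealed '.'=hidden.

Click 1 (3,3) count=1: revealed 1 new [(3,3)] -> total=1
Click 2 (1,5) count=3: revealed 1 new [(1,5)] -> total=2
Click 3 (5,6) count=0: revealed 6 new [(4,5) (4,6) (5,5) (5,6) (6,5) (6,6)] -> total=8

Answer: .......
.....#.
.......
...#...
.....##
.....##
.....##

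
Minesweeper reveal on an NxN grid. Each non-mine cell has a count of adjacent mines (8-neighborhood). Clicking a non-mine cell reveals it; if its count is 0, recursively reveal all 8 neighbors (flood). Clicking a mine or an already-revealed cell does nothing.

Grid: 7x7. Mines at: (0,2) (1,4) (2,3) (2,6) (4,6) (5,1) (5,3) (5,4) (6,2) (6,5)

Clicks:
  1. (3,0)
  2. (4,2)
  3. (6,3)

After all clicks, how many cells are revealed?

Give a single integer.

Answer: 15

Derivation:
Click 1 (3,0) count=0: revealed 14 new [(0,0) (0,1) (1,0) (1,1) (1,2) (2,0) (2,1) (2,2) (3,0) (3,1) (3,2) (4,0) (4,1) (4,2)] -> total=14
Click 2 (4,2) count=2: revealed 0 new [(none)] -> total=14
Click 3 (6,3) count=3: revealed 1 new [(6,3)] -> total=15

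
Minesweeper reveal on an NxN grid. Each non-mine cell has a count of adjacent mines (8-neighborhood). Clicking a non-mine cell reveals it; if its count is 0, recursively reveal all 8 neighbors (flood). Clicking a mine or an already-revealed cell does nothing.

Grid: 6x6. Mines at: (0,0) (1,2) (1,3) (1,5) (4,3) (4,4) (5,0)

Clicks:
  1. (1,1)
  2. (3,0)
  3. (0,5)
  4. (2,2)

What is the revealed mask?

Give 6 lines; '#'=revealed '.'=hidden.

Click 1 (1,1) count=2: revealed 1 new [(1,1)] -> total=1
Click 2 (3,0) count=0: revealed 10 new [(1,0) (2,0) (2,1) (2,2) (3,0) (3,1) (3,2) (4,0) (4,1) (4,2)] -> total=11
Click 3 (0,5) count=1: revealed 1 new [(0,5)] -> total=12
Click 4 (2,2) count=2: revealed 0 new [(none)] -> total=12

Answer: .....#
##....
###...
###...
###...
......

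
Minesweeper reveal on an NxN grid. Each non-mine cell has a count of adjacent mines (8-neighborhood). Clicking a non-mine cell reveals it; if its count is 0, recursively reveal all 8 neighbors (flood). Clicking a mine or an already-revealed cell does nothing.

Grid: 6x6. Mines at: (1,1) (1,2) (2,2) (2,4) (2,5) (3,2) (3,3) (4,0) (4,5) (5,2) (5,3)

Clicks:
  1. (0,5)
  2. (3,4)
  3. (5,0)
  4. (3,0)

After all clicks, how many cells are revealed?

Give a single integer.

Answer: 9

Derivation:
Click 1 (0,5) count=0: revealed 6 new [(0,3) (0,4) (0,5) (1,3) (1,4) (1,5)] -> total=6
Click 2 (3,4) count=4: revealed 1 new [(3,4)] -> total=7
Click 3 (5,0) count=1: revealed 1 new [(5,0)] -> total=8
Click 4 (3,0) count=1: revealed 1 new [(3,0)] -> total=9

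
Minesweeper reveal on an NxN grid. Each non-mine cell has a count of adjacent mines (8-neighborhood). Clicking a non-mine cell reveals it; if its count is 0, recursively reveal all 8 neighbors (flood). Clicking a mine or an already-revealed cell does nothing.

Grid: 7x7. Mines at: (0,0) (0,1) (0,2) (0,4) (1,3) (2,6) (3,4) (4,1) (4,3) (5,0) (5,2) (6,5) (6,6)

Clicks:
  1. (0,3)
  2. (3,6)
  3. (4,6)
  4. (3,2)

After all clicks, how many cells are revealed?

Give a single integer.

Answer: 8

Derivation:
Click 1 (0,3) count=3: revealed 1 new [(0,3)] -> total=1
Click 2 (3,6) count=1: revealed 1 new [(3,6)] -> total=2
Click 3 (4,6) count=0: revealed 5 new [(3,5) (4,5) (4,6) (5,5) (5,6)] -> total=7
Click 4 (3,2) count=2: revealed 1 new [(3,2)] -> total=8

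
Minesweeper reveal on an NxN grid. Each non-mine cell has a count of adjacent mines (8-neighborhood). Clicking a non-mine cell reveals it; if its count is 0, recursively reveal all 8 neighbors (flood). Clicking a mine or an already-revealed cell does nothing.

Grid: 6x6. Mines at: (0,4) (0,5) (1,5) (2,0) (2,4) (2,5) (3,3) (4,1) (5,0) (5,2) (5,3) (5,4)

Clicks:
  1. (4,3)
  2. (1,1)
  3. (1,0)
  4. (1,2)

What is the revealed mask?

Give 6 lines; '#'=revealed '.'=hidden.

Answer: ####..
####..
.###..
......
...#..
......

Derivation:
Click 1 (4,3) count=4: revealed 1 new [(4,3)] -> total=1
Click 2 (1,1) count=1: revealed 1 new [(1,1)] -> total=2
Click 3 (1,0) count=1: revealed 1 new [(1,0)] -> total=3
Click 4 (1,2) count=0: revealed 9 new [(0,0) (0,1) (0,2) (0,3) (1,2) (1,3) (2,1) (2,2) (2,3)] -> total=12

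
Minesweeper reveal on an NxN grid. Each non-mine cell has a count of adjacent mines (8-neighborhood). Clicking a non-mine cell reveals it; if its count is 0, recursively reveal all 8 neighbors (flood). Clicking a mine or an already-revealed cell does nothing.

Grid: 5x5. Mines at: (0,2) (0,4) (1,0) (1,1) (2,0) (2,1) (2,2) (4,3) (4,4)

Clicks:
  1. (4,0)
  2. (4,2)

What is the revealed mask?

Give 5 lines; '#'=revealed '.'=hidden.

Answer: .....
.....
.....
###..
###..

Derivation:
Click 1 (4,0) count=0: revealed 6 new [(3,0) (3,1) (3,2) (4,0) (4,1) (4,2)] -> total=6
Click 2 (4,2) count=1: revealed 0 new [(none)] -> total=6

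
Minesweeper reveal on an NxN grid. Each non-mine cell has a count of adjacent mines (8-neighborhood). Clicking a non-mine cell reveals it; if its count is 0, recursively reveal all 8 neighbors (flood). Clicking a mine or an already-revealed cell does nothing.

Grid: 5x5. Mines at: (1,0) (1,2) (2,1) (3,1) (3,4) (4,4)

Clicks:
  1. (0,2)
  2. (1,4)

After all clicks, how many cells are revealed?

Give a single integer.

Click 1 (0,2) count=1: revealed 1 new [(0,2)] -> total=1
Click 2 (1,4) count=0: revealed 6 new [(0,3) (0,4) (1,3) (1,4) (2,3) (2,4)] -> total=7

Answer: 7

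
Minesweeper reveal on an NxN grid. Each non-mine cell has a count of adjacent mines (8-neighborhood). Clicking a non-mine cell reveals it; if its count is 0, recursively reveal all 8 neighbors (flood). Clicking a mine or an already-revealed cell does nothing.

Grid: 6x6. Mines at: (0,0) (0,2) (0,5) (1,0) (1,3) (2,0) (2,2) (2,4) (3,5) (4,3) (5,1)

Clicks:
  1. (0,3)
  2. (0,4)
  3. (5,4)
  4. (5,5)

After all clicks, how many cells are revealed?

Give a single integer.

Click 1 (0,3) count=2: revealed 1 new [(0,3)] -> total=1
Click 2 (0,4) count=2: revealed 1 new [(0,4)] -> total=2
Click 3 (5,4) count=1: revealed 1 new [(5,4)] -> total=3
Click 4 (5,5) count=0: revealed 3 new [(4,4) (4,5) (5,5)] -> total=6

Answer: 6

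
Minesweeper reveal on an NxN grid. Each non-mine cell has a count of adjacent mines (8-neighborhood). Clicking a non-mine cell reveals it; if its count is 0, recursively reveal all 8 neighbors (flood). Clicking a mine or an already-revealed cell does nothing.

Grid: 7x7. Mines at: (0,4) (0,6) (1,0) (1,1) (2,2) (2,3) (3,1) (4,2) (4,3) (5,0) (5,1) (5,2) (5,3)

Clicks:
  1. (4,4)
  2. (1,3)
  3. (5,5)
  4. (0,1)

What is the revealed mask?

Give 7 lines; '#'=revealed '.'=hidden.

Answer: .#.....
...####
....###
....###
....###
....###
....###

Derivation:
Click 1 (4,4) count=2: revealed 1 new [(4,4)] -> total=1
Click 2 (1,3) count=3: revealed 1 new [(1,3)] -> total=2
Click 3 (5,5) count=0: revealed 17 new [(1,4) (1,5) (1,6) (2,4) (2,5) (2,6) (3,4) (3,5) (3,6) (4,5) (4,6) (5,4) (5,5) (5,6) (6,4) (6,5) (6,6)] -> total=19
Click 4 (0,1) count=2: revealed 1 new [(0,1)] -> total=20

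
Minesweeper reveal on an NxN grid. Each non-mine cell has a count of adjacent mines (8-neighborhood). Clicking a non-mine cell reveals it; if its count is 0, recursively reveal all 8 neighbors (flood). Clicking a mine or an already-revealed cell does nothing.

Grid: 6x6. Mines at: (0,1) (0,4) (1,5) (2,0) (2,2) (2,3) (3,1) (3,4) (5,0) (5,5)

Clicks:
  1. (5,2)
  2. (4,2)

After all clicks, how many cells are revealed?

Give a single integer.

Click 1 (5,2) count=0: revealed 8 new [(4,1) (4,2) (4,3) (4,4) (5,1) (5,2) (5,3) (5,4)] -> total=8
Click 2 (4,2) count=1: revealed 0 new [(none)] -> total=8

Answer: 8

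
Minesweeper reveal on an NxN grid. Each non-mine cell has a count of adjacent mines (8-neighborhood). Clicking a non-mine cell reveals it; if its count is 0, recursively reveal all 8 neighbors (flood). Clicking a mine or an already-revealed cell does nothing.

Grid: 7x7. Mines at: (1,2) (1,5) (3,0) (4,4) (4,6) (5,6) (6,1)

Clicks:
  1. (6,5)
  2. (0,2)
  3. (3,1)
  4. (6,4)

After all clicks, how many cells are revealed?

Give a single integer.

Click 1 (6,5) count=1: revealed 1 new [(6,5)] -> total=1
Click 2 (0,2) count=1: revealed 1 new [(0,2)] -> total=2
Click 3 (3,1) count=1: revealed 1 new [(3,1)] -> total=3
Click 4 (6,4) count=0: revealed 7 new [(5,2) (5,3) (5,4) (5,5) (6,2) (6,3) (6,4)] -> total=10

Answer: 10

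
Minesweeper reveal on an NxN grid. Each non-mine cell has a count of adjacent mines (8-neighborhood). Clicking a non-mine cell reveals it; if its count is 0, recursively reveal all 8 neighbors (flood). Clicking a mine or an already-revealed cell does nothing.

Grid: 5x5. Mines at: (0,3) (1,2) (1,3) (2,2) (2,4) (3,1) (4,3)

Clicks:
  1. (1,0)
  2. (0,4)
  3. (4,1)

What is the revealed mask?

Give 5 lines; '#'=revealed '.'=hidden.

Click 1 (1,0) count=0: revealed 6 new [(0,0) (0,1) (1,0) (1,1) (2,0) (2,1)] -> total=6
Click 2 (0,4) count=2: revealed 1 new [(0,4)] -> total=7
Click 3 (4,1) count=1: revealed 1 new [(4,1)] -> total=8

Answer: ##..#
##...
##...
.....
.#...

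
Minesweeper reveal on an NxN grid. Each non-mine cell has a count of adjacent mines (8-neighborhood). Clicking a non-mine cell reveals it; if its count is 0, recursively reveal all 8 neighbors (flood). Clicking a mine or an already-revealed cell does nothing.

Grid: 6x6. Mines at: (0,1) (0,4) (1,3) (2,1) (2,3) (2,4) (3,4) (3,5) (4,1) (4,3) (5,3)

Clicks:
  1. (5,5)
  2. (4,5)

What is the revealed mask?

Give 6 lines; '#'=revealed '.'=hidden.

Click 1 (5,5) count=0: revealed 4 new [(4,4) (4,5) (5,4) (5,5)] -> total=4
Click 2 (4,5) count=2: revealed 0 new [(none)] -> total=4

Answer: ......
......
......
......
....##
....##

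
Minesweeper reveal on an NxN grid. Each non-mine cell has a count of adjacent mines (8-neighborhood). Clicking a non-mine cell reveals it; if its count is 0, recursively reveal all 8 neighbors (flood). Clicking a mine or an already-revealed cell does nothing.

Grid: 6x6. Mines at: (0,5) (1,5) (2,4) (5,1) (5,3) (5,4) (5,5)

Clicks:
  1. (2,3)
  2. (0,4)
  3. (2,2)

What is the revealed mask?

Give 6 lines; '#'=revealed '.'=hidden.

Click 1 (2,3) count=1: revealed 1 new [(2,3)] -> total=1
Click 2 (0,4) count=2: revealed 1 new [(0,4)] -> total=2
Click 3 (2,2) count=0: revealed 20 new [(0,0) (0,1) (0,2) (0,3) (1,0) (1,1) (1,2) (1,3) (1,4) (2,0) (2,1) (2,2) (3,0) (3,1) (3,2) (3,3) (4,0) (4,1) (4,2) (4,3)] -> total=22

Answer: #####.
#####.
####..
####..
####..
......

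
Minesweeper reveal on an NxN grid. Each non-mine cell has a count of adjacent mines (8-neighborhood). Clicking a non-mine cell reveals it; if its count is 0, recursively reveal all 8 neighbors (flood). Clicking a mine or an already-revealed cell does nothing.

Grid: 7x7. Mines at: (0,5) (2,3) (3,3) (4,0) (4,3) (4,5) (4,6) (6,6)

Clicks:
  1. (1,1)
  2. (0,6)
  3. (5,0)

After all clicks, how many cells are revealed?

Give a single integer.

Click 1 (1,1) count=0: revealed 16 new [(0,0) (0,1) (0,2) (0,3) (0,4) (1,0) (1,1) (1,2) (1,3) (1,4) (2,0) (2,1) (2,2) (3,0) (3,1) (3,2)] -> total=16
Click 2 (0,6) count=1: revealed 1 new [(0,6)] -> total=17
Click 3 (5,0) count=1: revealed 1 new [(5,0)] -> total=18

Answer: 18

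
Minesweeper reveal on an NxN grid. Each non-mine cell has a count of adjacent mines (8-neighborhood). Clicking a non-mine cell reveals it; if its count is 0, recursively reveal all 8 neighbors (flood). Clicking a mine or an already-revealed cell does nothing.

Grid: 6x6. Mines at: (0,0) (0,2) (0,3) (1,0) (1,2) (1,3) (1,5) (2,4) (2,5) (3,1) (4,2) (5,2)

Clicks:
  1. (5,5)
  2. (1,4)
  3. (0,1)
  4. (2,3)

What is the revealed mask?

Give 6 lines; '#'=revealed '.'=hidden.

Answer: .#....
....#.
...#..
...###
...###
...###

Derivation:
Click 1 (5,5) count=0: revealed 9 new [(3,3) (3,4) (3,5) (4,3) (4,4) (4,5) (5,3) (5,4) (5,5)] -> total=9
Click 2 (1,4) count=5: revealed 1 new [(1,4)] -> total=10
Click 3 (0,1) count=4: revealed 1 new [(0,1)] -> total=11
Click 4 (2,3) count=3: revealed 1 new [(2,3)] -> total=12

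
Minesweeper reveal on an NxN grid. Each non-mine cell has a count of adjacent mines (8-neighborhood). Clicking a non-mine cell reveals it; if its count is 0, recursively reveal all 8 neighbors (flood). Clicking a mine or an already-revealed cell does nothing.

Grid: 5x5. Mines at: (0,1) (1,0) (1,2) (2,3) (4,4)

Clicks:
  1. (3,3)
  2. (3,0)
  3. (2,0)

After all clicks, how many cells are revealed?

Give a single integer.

Click 1 (3,3) count=2: revealed 1 new [(3,3)] -> total=1
Click 2 (3,0) count=0: revealed 10 new [(2,0) (2,1) (2,2) (3,0) (3,1) (3,2) (4,0) (4,1) (4,2) (4,3)] -> total=11
Click 3 (2,0) count=1: revealed 0 new [(none)] -> total=11

Answer: 11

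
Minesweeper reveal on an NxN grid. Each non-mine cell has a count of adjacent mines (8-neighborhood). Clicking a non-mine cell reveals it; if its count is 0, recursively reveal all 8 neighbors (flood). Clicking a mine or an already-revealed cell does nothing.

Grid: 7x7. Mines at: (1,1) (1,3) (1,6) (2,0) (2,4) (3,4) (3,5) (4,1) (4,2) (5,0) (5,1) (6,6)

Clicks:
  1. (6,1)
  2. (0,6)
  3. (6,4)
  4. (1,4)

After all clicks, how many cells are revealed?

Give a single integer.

Answer: 14

Derivation:
Click 1 (6,1) count=2: revealed 1 new [(6,1)] -> total=1
Click 2 (0,6) count=1: revealed 1 new [(0,6)] -> total=2
Click 3 (6,4) count=0: revealed 11 new [(4,3) (4,4) (4,5) (5,2) (5,3) (5,4) (5,5) (6,2) (6,3) (6,4) (6,5)] -> total=13
Click 4 (1,4) count=2: revealed 1 new [(1,4)] -> total=14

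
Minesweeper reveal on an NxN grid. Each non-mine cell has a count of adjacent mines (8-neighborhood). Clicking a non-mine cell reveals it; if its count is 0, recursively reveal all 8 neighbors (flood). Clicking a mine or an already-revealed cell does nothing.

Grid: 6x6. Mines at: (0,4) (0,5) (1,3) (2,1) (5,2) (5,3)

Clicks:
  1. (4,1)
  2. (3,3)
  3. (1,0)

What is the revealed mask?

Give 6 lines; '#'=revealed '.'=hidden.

Click 1 (4,1) count=1: revealed 1 new [(4,1)] -> total=1
Click 2 (3,3) count=0: revealed 16 new [(1,4) (1,5) (2,2) (2,3) (2,4) (2,5) (3,2) (3,3) (3,4) (3,5) (4,2) (4,3) (4,4) (4,5) (5,4) (5,5)] -> total=17
Click 3 (1,0) count=1: revealed 1 new [(1,0)] -> total=18

Answer: ......
#...##
..####
..####
.#####
....##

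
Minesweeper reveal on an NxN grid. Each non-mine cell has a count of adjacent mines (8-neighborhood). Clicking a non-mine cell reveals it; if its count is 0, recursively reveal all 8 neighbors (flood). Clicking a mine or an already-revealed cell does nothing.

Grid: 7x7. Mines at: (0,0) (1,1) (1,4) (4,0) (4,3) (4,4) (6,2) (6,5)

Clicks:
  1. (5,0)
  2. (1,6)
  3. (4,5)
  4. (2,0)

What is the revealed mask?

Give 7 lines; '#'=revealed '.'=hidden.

Click 1 (5,0) count=1: revealed 1 new [(5,0)] -> total=1
Click 2 (1,6) count=0: revealed 12 new [(0,5) (0,6) (1,5) (1,6) (2,5) (2,6) (3,5) (3,6) (4,5) (4,6) (5,5) (5,6)] -> total=13
Click 3 (4,5) count=1: revealed 0 new [(none)] -> total=13
Click 4 (2,0) count=1: revealed 1 new [(2,0)] -> total=14

Answer: .....##
.....##
#....##
.....##
.....##
#....##
.......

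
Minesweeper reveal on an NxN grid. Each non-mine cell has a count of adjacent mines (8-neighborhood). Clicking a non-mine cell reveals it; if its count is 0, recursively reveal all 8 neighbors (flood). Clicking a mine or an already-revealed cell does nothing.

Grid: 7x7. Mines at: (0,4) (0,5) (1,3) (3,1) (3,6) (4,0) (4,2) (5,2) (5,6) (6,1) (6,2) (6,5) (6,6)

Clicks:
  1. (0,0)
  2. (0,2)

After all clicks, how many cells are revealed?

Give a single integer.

Click 1 (0,0) count=0: revealed 9 new [(0,0) (0,1) (0,2) (1,0) (1,1) (1,2) (2,0) (2,1) (2,2)] -> total=9
Click 2 (0,2) count=1: revealed 0 new [(none)] -> total=9

Answer: 9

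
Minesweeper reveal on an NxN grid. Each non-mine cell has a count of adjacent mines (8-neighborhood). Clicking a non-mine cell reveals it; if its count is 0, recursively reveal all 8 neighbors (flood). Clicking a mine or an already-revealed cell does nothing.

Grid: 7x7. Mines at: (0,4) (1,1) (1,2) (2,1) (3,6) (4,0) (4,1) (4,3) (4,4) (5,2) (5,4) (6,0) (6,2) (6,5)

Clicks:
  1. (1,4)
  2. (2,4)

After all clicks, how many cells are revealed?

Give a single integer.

Answer: 9

Derivation:
Click 1 (1,4) count=1: revealed 1 new [(1,4)] -> total=1
Click 2 (2,4) count=0: revealed 8 new [(1,3) (1,5) (2,3) (2,4) (2,5) (3,3) (3,4) (3,5)] -> total=9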